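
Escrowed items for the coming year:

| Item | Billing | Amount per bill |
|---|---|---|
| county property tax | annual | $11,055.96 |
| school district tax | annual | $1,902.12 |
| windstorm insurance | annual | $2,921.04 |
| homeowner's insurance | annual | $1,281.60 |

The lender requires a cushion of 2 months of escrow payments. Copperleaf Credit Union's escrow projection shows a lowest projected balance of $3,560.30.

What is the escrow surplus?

$700.18

County property tax = $11,055.96
School district tax = $1,902.12
Windstorm insurance = $2,921.04
Homeowner's insurance = $1,281.60
Annual escrow total = $17,160.72
Monthly escrow = $17,160.72 / 12 = $1,430.06
Required reserve = 2 × $1,430.06 = $2,860.12
Excess over cushion: $3,560.30 − $2,860.12 = $700.18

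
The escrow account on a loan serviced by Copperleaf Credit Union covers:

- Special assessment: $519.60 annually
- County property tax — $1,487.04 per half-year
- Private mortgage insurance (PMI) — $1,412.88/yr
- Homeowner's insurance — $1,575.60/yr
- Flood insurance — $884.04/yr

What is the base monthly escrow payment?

$613.85

Special assessment — $519.60/yr
County property tax — $1,487.04 × 2 = $2,974.08/yr
Private mortgage insurance (PMI) — $1,412.88/yr
Homeowner's insurance — $1,575.60/yr
Flood insurance — $884.04/yr
Combined annual = $519.60 + $2,974.08 + $1,412.88 + $1,575.60 + $884.04 = $7,366.20
Base monthly escrow = $7,366.20 ÷ 12 = $613.85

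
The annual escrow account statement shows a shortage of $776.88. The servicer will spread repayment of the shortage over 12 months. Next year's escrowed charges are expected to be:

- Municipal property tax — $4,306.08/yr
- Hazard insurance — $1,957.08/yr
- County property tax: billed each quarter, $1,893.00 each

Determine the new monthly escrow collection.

$1,217.67

Municipal property tax: $4,306.08 annually
Hazard insurance: $1,957.08 annually
County property tax: $1,893.00 × 4 = $7,572.00 annually
Total per year = $4,306.08 + $1,957.08 + $7,572.00 = $13,835.16
Monthly = $13,835.16 / 12 = $1,152.93
Shortage spread = $776.88 / 12 = $64.74/mo
Adjusted monthly = $1,152.93 + $64.74 = $1,217.67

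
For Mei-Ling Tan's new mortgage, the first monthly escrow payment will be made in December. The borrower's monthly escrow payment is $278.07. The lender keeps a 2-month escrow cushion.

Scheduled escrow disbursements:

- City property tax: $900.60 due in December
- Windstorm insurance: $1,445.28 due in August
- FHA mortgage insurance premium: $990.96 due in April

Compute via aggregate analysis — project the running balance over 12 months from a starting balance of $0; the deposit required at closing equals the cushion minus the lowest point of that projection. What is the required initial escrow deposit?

Cushion = 2 × $278.07 = $556.14
Trial balance (start $0, +$278.07 each month, − disbursements):
  Dec: +$278.07 − $900.60 → -$622.53
  Jan: +$278.07 → -$344.46
  Feb: +$278.07 → -$66.39
  Mar: +$278.07 → $211.68
  Apr: +$278.07 − $990.96 → -$501.21
  May: +$278.07 → -$223.14
  Jun: +$278.07 → $54.93
  Jul: +$278.07 → $333.00
  Aug: +$278.07 − $1,445.28 → -$834.21
  Sep: +$278.07 → -$556.14
  Oct: +$278.07 → -$278.07
  Nov: +$278.07 → $0.00
Lowest trial balance = -$834.21 (Aug)
Initial deposit = cushion − low point = $556.14 − (-$834.21) = $1,390.35

$1,390.35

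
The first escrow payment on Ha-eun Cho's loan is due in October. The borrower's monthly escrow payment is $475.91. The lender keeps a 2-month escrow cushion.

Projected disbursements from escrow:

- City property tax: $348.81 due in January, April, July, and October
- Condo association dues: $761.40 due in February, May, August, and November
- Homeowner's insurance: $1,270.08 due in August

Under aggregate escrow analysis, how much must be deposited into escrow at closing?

Cushion = 2 × $475.91 = $951.82
Trial balance (start $0, +$475.91 each month, − disbursements):
  Oct: +$475.91 − $348.81 → $127.10
  Nov: +$475.91 − $761.40 → -$158.39
  Dec: +$475.91 → $317.52
  Jan: +$475.91 − $348.81 → $444.62
  Feb: +$475.91 − $761.40 → $159.13
  Mar: +$475.91 → $635.04
  Apr: +$475.91 − $348.81 → $762.14
  May: +$475.91 − $761.40 → $476.65
  Jun: +$475.91 → $952.56
  Jul: +$475.91 − $348.81 → $1,079.66
  Aug: +$475.91 − $2,031.48 → -$475.91
  Sep: +$475.91 → $0.00
Lowest trial balance = -$475.91 (Aug)
Initial deposit = cushion − low point = $951.82 − (-$475.91) = $1,427.73

$1,427.73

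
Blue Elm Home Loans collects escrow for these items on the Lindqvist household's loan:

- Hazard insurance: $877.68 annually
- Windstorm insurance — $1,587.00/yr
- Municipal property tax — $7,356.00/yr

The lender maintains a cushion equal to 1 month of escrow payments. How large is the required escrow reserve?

Hazard insurance = $877.68 annually
Windstorm insurance = $1,587.00 annually
Municipal property tax = $7,356.00 annually
Annual escrow total = $877.68 + $1,587.00 + $7,356.00 = $9,820.68
Monthly escrow = $9,820.68 ÷ 12 = $818.39
Reserve = 1 × $818.39 = $818.39

$818.39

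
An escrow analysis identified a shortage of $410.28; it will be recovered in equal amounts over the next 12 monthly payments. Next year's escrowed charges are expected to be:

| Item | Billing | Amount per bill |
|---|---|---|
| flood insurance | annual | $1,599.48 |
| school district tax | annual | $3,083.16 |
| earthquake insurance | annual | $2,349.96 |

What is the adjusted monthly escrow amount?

$620.24

Flood insurance — $1,599.48 annually
School district tax — $3,083.16 annually
Earthquake insurance — $2,349.96 annually
Combined annual = $1,599.48 + $3,083.16 + $2,349.96 = $7,032.60
Monthly = $7,032.60 / 12 = $586.05
Monthly shortage recovery: $410.28 ÷ 12 = $34.19
New monthly escrow = $586.05 + $34.19 = $620.24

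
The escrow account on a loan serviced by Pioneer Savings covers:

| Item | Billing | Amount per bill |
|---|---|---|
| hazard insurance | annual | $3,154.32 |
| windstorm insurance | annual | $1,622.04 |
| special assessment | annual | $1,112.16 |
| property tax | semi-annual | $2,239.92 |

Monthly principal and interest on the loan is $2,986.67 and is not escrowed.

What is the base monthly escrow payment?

$864.03

Hazard insurance = $3,154.32
Windstorm insurance = $1,622.04
Special assessment = $1,112.16
Property tax = $2,239.92 × 2 = $4,479.84
Annual escrow total = $3,154.32 + $1,622.04 + $1,112.16 + $4,479.84 = $10,368.36
Base monthly escrow = $10,368.36 / 12 = $864.03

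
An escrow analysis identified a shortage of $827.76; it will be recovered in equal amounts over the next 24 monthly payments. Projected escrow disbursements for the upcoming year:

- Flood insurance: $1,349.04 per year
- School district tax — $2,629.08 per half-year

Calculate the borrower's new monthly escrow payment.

$585.09

Flood insurance — $1,349.04/yr
School district tax — $2,629.08 × 2 = $5,258.16/yr
Combined annual = $6,607.20
Monthly escrow = $6,607.20 ÷ 12 = $550.60
Shortage spread = $827.76 / 24 = $34.49/mo
New monthly escrow = $550.60 + $34.49 = $585.09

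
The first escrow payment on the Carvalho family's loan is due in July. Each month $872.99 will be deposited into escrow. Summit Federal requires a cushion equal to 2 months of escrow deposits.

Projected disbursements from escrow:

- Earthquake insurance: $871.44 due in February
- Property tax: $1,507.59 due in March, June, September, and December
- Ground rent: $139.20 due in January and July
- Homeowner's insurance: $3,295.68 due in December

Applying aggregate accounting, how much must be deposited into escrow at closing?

$2,958.10

Cushion = 2 × $872.99 = $1,745.98
Trial balance (start $0, +$872.99 each month, − disbursements):
  Jul: +$872.99 − $139.20 → $733.79
  Aug: +$872.99 → $1,606.78
  Sep: +$872.99 − $1,507.59 → $972.18
  Oct: +$872.99 → $1,845.17
  Nov: +$872.99 → $2,718.16
  Dec: +$872.99 − $4,803.27 → -$1,212.12
  Jan: +$872.99 − $139.20 → -$478.33
  Feb: +$872.99 − $871.44 → -$476.78
  Mar: +$872.99 − $1,507.59 → -$1,111.38
  Apr: +$872.99 → -$238.39
  May: +$872.99 → $634.60
  Jun: +$872.99 − $1,507.59 → $0.00
Lowest trial balance = -$1,212.12 (Dec)
Initial deposit = cushion − low point = $1,745.98 − (-$1,212.12) = $2,958.10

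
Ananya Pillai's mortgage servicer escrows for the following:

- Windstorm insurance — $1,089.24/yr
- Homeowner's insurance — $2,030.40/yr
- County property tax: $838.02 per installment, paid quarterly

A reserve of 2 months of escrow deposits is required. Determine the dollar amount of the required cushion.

Windstorm insurance = $1,089.24 annually
Homeowner's insurance = $2,030.40 annually
County property tax = $838.02 × 4 = $3,352.08 annually
Combined annual = $1,089.24 + $2,030.40 + $3,352.08 = $6,471.72
Base monthly escrow = $6,471.72 ÷ 12 = $539.31
Cushion = 2 × $539.31 = $1,078.62

$1,078.62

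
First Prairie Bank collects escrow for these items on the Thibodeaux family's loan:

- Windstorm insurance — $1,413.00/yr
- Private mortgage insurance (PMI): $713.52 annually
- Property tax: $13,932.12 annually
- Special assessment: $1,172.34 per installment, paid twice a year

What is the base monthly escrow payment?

$1,533.61

Windstorm insurance = $1,413.00
Private mortgage insurance (PMI) = $713.52
Property tax = $13,932.12
Special assessment = $1,172.34 × 2 = $2,344.68
Total annual escrow = $18,403.32
Monthly = $18,403.32 ÷ 12 = $1,533.61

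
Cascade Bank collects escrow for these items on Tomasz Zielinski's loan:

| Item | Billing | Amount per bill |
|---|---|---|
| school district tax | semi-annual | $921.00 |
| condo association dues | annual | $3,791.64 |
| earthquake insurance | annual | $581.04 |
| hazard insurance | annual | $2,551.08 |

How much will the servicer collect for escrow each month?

$730.48

School district tax = $921.00 × 2 = $1,842.00 per year
Condo association dues = $3,791.64 per year
Earthquake insurance = $581.04 per year
Hazard insurance = $2,551.08 per year
Yearly total = $8,765.76
Monthly escrow = $8,765.76 ÷ 12 = $730.48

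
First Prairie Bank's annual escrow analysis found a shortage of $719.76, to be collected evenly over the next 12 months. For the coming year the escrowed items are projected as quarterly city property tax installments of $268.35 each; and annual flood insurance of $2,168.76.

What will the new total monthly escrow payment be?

$330.16

City property tax: $268.35 × 4 = $1,073.40 per year
Flood insurance: $2,168.76 per year
Combined annual = $1,073.40 + $2,168.76 = $3,242.16
Monthly escrow = $3,242.16 ÷ 12 = $270.18
Monthly shortage recovery: $719.76 ÷ 12 = $59.98
Adjusted monthly = $270.18 + $59.98 = $330.16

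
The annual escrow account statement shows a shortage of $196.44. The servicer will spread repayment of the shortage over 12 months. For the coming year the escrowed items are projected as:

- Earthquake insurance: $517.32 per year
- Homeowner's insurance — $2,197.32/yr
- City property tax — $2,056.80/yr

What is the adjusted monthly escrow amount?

Earthquake insurance: $517.32 annually
Homeowner's insurance: $2,197.32 annually
City property tax: $2,056.80 annually
Combined annual = $517.32 + $2,197.32 + $2,056.80 = $4,771.44
Per month = $4,771.44 ÷ 12 = $397.62
Monthly shortage recovery: $196.44 / 12 = $16.37
Adjusted monthly = $397.62 + $16.37 = $413.99

$413.99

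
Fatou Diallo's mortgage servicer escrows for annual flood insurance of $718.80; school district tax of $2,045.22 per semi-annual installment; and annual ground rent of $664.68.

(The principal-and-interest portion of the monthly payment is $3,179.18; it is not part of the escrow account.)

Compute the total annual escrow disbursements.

$5,473.92

Flood insurance — $718.80 annually
School district tax — $2,045.22 × 2 = $4,090.44 annually
Ground rent — $664.68 annually
Total annual escrow = $718.80 + $4,090.44 + $664.68 = $5,473.92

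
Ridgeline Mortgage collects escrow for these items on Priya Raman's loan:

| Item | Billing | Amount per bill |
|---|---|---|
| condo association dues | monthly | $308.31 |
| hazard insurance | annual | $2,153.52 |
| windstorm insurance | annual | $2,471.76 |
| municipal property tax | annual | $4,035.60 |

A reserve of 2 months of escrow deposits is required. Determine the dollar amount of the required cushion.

Condo association dues: $308.31 × 12 = $3,699.72
Hazard insurance: $2,153.52
Windstorm insurance: $2,471.76
Municipal property tax: $4,035.60
Annual escrow total = $3,699.72 + $2,153.52 + $2,471.76 + $4,035.60 = $12,360.60
Monthly = $12,360.60 ÷ 12 = $1,030.05
Required cushion = 2 × $1,030.05 = $2,060.10

$2,060.10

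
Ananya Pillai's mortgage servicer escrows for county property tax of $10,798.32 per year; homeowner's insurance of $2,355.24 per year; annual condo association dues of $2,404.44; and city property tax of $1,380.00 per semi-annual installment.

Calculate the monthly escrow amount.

$1,526.50

County property tax: $10,798.32 annually
Homeowner's insurance: $2,355.24 annually
Condo association dues: $2,404.44 annually
City property tax: $1,380.00 × 2 = $2,760.00 annually
Combined annual = $10,798.32 + $2,355.24 + $2,404.44 + $2,760.00 = $18,318.00
Monthly escrow = $18,318.00 ÷ 12 = $1,526.50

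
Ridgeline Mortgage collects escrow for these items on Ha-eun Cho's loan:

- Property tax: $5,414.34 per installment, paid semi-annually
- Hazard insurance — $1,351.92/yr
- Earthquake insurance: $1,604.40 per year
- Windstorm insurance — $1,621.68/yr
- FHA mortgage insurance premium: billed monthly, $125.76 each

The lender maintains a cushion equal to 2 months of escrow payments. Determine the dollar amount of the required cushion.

$2,819.30

Property tax: $5,414.34 × 2 = $10,828.68 per year
Hazard insurance: $1,351.92 per year
Earthquake insurance: $1,604.40 per year
Windstorm insurance: $1,621.68 per year
FHA mortgage insurance premium: $125.76 × 12 = $1,509.12 per year
Yearly total = $16,915.80
Monthly = $16,915.80 ÷ 12 = $1,409.65
Cushion = 2 × $1,409.65 = $2,819.30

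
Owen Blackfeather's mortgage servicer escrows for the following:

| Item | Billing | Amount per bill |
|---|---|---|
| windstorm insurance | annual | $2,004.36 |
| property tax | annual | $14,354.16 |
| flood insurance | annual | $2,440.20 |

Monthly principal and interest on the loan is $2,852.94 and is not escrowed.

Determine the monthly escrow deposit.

$1,566.56

Windstorm insurance — $2,004.36 annually
Property tax — $14,354.16 annually
Flood insurance — $2,440.20 annually
Combined annual = $2,004.36 + $14,354.16 + $2,440.20 = $18,798.72
Monthly escrow = $18,798.72 ÷ 12 = $1,566.56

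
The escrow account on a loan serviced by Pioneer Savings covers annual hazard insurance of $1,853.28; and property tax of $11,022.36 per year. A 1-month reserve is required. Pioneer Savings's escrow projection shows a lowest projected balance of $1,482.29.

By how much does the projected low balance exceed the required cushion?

$409.32

Hazard insurance = $1,853.28
Property tax = $11,022.36
Total annual escrow = $1,853.28 + $11,022.36 = $12,875.64
Per month = $12,875.64 ÷ 12 = $1,072.97
Required reserve = 1 × $1,072.97 = $1,072.97
Excess over cushion: $1,482.29 − $1,072.97 = $409.32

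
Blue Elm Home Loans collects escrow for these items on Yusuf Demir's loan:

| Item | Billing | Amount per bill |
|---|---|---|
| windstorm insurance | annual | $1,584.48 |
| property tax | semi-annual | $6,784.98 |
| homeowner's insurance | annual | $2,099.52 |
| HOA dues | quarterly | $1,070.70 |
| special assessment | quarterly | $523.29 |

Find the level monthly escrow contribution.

$1,969.16

Windstorm insurance = $1,584.48 per year
Property tax = $6,784.98 × 2 = $13,569.96 per year
Homeowner's insurance = $2,099.52 per year
HOA dues = $1,070.70 × 4 = $4,282.80 per year
Special assessment = $523.29 × 4 = $2,093.16 per year
Total annual escrow = $1,584.48 + $13,569.96 + $2,099.52 + $4,282.80 + $2,093.16 = $23,629.92
Base monthly escrow = $23,629.92 ÷ 12 = $1,969.16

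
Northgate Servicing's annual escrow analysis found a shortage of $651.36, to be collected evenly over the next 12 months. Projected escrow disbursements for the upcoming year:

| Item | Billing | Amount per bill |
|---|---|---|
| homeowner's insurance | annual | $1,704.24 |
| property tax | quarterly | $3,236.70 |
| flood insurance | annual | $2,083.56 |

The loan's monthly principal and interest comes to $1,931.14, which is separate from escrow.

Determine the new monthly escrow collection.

$1,448.83

Homeowner's insurance — $1,704.24 annually
Property tax — $3,236.70 × 4 = $12,946.80 annually
Flood insurance — $2,083.56 annually
Yearly total = $1,704.24 + $12,946.80 + $2,083.56 = $16,734.60
Monthly escrow = $16,734.60 ÷ 12 = $1,394.55
Shortage spread = $651.36 / 12 = $54.28/mo
Adjusted monthly = $1,394.55 + $54.28 = $1,448.83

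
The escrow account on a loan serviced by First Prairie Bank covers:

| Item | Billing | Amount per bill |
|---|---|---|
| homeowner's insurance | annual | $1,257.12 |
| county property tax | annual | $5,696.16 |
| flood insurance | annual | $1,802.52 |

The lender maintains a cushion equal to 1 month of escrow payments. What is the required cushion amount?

Homeowner's insurance = $1,257.12 per year
County property tax = $5,696.16 per year
Flood insurance = $1,802.52 per year
Annual escrow total = $8,755.80
Monthly = $8,755.80 / 12 = $729.65
Required cushion = 1 × $729.65 = $729.65

$729.65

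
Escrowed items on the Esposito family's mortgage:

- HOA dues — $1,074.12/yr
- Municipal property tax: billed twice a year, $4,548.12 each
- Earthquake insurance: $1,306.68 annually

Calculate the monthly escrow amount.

$956.42

HOA dues — $1,074.12/yr
Municipal property tax — $4,548.12 × 2 = $9,096.24/yr
Earthquake insurance — $1,306.68/yr
Combined annual = $11,477.04
Monthly = $11,477.04 / 12 = $956.42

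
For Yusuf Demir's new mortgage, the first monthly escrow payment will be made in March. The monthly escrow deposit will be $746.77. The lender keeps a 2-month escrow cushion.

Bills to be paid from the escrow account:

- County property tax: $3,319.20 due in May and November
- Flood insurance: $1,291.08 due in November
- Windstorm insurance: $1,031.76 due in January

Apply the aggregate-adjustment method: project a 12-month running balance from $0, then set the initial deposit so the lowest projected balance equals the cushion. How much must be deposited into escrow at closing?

Cushion = 2 × $746.77 = $1,493.54
Trial balance (start $0, +$746.77 each month, − disbursements):
  Mar: +$746.77 → $746.77
  Apr: +$746.77 → $1,493.54
  May: +$746.77 − $3,319.20 → -$1,078.89
  Jun: +$746.77 → -$332.12
  Jul: +$746.77 → $414.65
  Aug: +$746.77 → $1,161.42
  Sep: +$746.77 → $1,908.19
  Oct: +$746.77 → $2,654.96
  Nov: +$746.77 − $4,610.28 → -$1,208.55
  Dec: +$746.77 → -$461.78
  Jan: +$746.77 − $1,031.76 → -$746.77
  Feb: +$746.77 → $0.00
Lowest trial balance = -$1,208.55 (Nov)
Initial deposit = cushion − low point = $1,493.54 − (-$1,208.55) = $2,702.09

$2,702.09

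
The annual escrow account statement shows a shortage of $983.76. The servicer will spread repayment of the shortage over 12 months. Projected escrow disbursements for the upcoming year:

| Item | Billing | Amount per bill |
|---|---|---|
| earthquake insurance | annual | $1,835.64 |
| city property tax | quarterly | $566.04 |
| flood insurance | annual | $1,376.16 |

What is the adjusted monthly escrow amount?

$538.31

Earthquake insurance: $1,835.64 per year
City property tax: $566.04 × 4 = $2,264.16 per year
Flood insurance: $1,376.16 per year
Total per year = $1,835.64 + $2,264.16 + $1,376.16 = $5,475.96
Per month = $5,475.96 ÷ 12 = $456.33
Monthly shortage recovery: $983.76 ÷ 12 = $81.98
Adjusted monthly = $456.33 + $81.98 = $538.31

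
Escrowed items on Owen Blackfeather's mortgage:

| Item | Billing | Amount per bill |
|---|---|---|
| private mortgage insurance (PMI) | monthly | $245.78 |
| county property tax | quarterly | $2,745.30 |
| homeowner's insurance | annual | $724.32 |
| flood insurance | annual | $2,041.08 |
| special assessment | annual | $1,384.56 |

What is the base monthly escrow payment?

$1,506.71

Private mortgage insurance (PMI) = $245.78 × 12 = $2,949.36
County property tax = $2,745.30 × 4 = $10,981.20
Homeowner's insurance = $724.32
Flood insurance = $2,041.08
Special assessment = $1,384.56
Total annual escrow = $18,080.52
Per month = $18,080.52 / 12 = $1,506.71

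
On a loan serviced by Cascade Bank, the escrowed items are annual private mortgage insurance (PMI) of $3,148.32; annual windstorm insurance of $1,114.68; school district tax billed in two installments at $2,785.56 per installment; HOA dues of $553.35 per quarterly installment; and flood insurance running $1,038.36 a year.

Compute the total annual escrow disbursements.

$13,085.88

Private mortgage insurance (PMI): $3,148.32
Windstorm insurance: $1,114.68
School district tax: $2,785.56 × 2 = $5,571.12
HOA dues: $553.35 × 4 = $2,213.40
Flood insurance: $1,038.36
Total annual escrow = $3,148.32 + $1,114.68 + $5,571.12 + $2,213.40 + $1,038.36 = $13,085.88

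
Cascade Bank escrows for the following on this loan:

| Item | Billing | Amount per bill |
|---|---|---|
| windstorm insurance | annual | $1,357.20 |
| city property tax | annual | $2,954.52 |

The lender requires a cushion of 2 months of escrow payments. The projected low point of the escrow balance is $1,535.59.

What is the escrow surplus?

Windstorm insurance = $1,357.20 annually
City property tax = $2,954.52 annually
Total per year = $1,357.20 + $2,954.52 = $4,311.72
Monthly escrow = $4,311.72 / 12 = $359.31
Required reserve = 2 × $359.31 = $718.62
Excess over cushion: $1,535.59 − $718.62 = $816.97

$816.97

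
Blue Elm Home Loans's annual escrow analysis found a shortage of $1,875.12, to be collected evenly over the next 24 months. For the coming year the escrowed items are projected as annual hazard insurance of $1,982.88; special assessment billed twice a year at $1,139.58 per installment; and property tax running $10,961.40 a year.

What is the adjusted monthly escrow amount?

Hazard insurance: $1,982.88/yr
Special assessment: $1,139.58 × 2 = $2,279.16/yr
Property tax: $10,961.40/yr
Combined annual = $1,982.88 + $2,279.16 + $10,961.40 = $15,223.44
Monthly escrow = $15,223.44 / 12 = $1,268.62
Shortage spread = $1,875.12 ÷ 24 = $78.13/mo
Adjusted monthly = $1,268.62 + $78.13 = $1,346.75

$1,346.75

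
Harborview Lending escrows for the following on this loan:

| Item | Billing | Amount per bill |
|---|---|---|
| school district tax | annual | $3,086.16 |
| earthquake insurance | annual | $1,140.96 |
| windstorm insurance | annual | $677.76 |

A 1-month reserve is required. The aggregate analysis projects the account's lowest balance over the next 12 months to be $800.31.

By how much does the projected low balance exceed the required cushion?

$391.57

School district tax — $3,086.16/yr
Earthquake insurance — $1,140.96/yr
Windstorm insurance — $677.76/yr
Yearly total = $3,086.16 + $1,140.96 + $677.76 = $4,904.88
Monthly = $4,904.88 ÷ 12 = $408.74
Required reserve = 1 × $408.74 = $408.74
Surplus = $800.31 − $408.74 = $391.57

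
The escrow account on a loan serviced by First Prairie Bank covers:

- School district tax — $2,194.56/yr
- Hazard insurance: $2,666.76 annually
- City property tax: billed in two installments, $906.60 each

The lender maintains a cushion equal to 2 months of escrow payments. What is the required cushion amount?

$1,112.42

School district tax = $2,194.56
Hazard insurance = $2,666.76
City property tax = $906.60 × 2 = $1,813.20
Total per year = $6,674.52
Base monthly escrow = $6,674.52 ÷ 12 = $556.21
Cushion = 2 × $556.21 = $1,112.42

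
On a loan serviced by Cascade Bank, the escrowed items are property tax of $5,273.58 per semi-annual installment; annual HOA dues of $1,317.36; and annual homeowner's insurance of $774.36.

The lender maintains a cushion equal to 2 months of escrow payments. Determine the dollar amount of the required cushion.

Property tax — $5,273.58 × 2 = $10,547.16 per year
HOA dues — $1,317.36 per year
Homeowner's insurance — $774.36 per year
Total annual escrow = $10,547.16 + $1,317.36 + $774.36 = $12,638.88
Monthly = $12,638.88 ÷ 12 = $1,053.24
Cushion = 2 × $1,053.24 = $2,106.48

$2,106.48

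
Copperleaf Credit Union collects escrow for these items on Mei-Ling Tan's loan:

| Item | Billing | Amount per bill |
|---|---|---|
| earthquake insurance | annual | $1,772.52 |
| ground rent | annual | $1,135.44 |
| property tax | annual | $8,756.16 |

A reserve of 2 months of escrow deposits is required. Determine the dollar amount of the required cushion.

Earthquake insurance = $1,772.52 annually
Ground rent = $1,135.44 annually
Property tax = $8,756.16 annually
Annual escrow total = $1,772.52 + $1,135.44 + $8,756.16 = $11,664.12
Per month = $11,664.12 / 12 = $972.01
Required cushion = 2 × $972.01 = $1,944.02

$1,944.02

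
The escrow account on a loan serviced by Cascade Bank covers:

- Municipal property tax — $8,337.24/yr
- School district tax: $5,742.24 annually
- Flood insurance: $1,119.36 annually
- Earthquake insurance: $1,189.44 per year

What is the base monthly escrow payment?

Municipal property tax = $8,337.24/yr
School district tax = $5,742.24/yr
Flood insurance = $1,119.36/yr
Earthquake insurance = $1,189.44/yr
Yearly total = $8,337.24 + $5,742.24 + $1,119.36 + $1,189.44 = $16,388.28
Monthly escrow = $16,388.28 / 12 = $1,365.69

$1,365.69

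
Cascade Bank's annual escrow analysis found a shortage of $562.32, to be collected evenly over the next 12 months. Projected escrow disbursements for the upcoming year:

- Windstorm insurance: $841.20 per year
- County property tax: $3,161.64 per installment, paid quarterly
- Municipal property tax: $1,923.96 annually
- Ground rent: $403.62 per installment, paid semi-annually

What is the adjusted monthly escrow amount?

$1,398.44

Windstorm insurance: $841.20/yr
County property tax: $3,161.64 × 4 = $12,646.56/yr
Municipal property tax: $1,923.96/yr
Ground rent: $403.62 × 2 = $807.24/yr
Total per year = $16,218.96
Per month = $16,218.96 / 12 = $1,351.58
Monthly shortage recovery: $562.32 / 12 = $46.86
Adjusted monthly = $1,351.58 + $46.86 = $1,398.44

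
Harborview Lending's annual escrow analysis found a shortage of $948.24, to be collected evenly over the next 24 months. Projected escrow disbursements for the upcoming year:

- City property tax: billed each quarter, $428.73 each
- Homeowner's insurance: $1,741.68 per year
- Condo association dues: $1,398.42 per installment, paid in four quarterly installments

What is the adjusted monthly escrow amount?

City property tax — $428.73 × 4 = $1,714.92 per year
Homeowner's insurance — $1,741.68 per year
Condo association dues — $1,398.42 × 4 = $5,593.68 per year
Annual escrow total = $1,714.92 + $1,741.68 + $5,593.68 = $9,050.28
Monthly escrow = $9,050.28 ÷ 12 = $754.19
Shortage per month = $948.24 / 24 = $39.51
New monthly escrow = $754.19 + $39.51 = $793.70

$793.70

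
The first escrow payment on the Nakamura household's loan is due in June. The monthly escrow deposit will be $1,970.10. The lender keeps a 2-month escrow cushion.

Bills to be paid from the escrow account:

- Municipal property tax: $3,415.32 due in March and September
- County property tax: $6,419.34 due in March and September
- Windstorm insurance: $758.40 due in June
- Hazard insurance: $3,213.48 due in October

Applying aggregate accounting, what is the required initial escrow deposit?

Cushion = 2 × $1,970.10 = $3,940.20
Trial balance (start $0, +$1,970.10 each month, − disbursements):
  Jun: +$1,970.10 − $758.40 → $1,211.70
  Jul: +$1,970.10 → $3,181.80
  Aug: +$1,970.10 → $5,151.90
  Sep: +$1,970.10 − $9,834.66 → -$2,712.66
  Oct: +$1,970.10 − $3,213.48 → -$3,956.04
  Nov: +$1,970.10 → -$1,985.94
  Dec: +$1,970.10 → -$15.84
  Jan: +$1,970.10 → $1,954.26
  Feb: +$1,970.10 → $3,924.36
  Mar: +$1,970.10 − $9,834.66 → -$3,940.20
  Apr: +$1,970.10 → -$1,970.10
  May: +$1,970.10 → $0.00
Lowest trial balance = -$3,956.04 (Oct)
Initial deposit = cushion − low point = $3,940.20 − (-$3,956.04) = $7,896.24

$7,896.24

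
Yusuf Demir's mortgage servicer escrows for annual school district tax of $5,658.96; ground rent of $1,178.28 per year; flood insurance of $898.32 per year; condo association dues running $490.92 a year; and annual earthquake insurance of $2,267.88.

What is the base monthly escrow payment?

School district tax = $5,658.96
Ground rent = $1,178.28
Flood insurance = $898.32
Condo association dues = $490.92
Earthquake insurance = $2,267.88
Annual escrow total = $10,494.36
Monthly escrow = $10,494.36 ÷ 12 = $874.53

$874.53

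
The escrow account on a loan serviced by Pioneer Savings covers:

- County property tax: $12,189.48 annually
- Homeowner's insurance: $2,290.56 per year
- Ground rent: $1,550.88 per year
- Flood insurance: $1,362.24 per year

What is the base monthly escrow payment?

County property tax: $12,189.48 per year
Homeowner's insurance: $2,290.56 per year
Ground rent: $1,550.88 per year
Flood insurance: $1,362.24 per year
Total annual escrow = $12,189.48 + $2,290.56 + $1,550.88 + $1,362.24 = $17,393.16
Per month = $17,393.16 / 12 = $1,449.43

$1,449.43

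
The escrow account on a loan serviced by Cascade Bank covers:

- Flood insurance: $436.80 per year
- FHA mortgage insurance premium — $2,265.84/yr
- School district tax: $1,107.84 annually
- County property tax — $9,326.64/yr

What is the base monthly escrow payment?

Flood insurance: $436.80
FHA mortgage insurance premium: $2,265.84
School district tax: $1,107.84
County property tax: $9,326.64
Total annual escrow = $436.80 + $2,265.84 + $1,107.84 + $9,326.64 = $13,137.12
Monthly = $13,137.12 ÷ 12 = $1,094.76

$1,094.76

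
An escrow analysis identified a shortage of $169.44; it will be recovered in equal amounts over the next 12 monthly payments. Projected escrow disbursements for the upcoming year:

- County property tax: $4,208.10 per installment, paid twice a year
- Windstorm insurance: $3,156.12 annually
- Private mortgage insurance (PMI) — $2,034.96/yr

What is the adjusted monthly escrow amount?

$1,148.06

County property tax — $4,208.10 × 2 = $8,416.20
Windstorm insurance — $3,156.12
Private mortgage insurance (PMI) — $2,034.96
Total per year = $13,607.28
Per month = $13,607.28 ÷ 12 = $1,133.94
Shortage per month = $169.44 / 12 = $14.12
New monthly escrow = $1,133.94 + $14.12 = $1,148.06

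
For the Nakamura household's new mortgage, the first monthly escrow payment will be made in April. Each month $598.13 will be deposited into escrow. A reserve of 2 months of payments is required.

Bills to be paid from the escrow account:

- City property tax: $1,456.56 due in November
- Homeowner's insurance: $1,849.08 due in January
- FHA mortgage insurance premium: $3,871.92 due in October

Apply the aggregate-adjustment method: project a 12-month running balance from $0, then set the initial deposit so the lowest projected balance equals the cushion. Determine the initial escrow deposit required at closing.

Cushion = 2 × $598.13 = $1,196.26
Trial balance (start $0, +$598.13 each month, − disbursements):
  Apr: +$598.13 → $598.13
  May: +$598.13 → $1,196.26
  Jun: +$598.13 → $1,794.39
  Jul: +$598.13 → $2,392.52
  Aug: +$598.13 → $2,990.65
  Sep: +$598.13 → $3,588.78
  Oct: +$598.13 − $3,871.92 → $314.99
  Nov: +$598.13 − $1,456.56 → -$543.44
  Dec: +$598.13 → $54.69
  Jan: +$598.13 − $1,849.08 → -$1,196.26
  Feb: +$598.13 → -$598.13
  Mar: +$598.13 → $0.00
Lowest trial balance = -$1,196.26 (Jan)
Initial deposit = cushion − low point = $1,196.26 − (-$1,196.26) = $2,392.52

$2,392.52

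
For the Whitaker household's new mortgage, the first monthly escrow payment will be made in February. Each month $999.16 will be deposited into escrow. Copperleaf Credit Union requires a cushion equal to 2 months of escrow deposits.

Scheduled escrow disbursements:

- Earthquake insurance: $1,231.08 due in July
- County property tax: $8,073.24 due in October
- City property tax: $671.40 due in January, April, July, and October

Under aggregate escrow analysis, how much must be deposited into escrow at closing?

Cushion = 2 × $999.16 = $1,998.32
Trial balance (start $0, +$999.16 each month, − disbursements):
  Feb: +$999.16 → $999.16
  Mar: +$999.16 → $1,998.32
  Apr: +$999.16 − $671.40 → $2,326.08
  May: +$999.16 → $3,325.24
  Jun: +$999.16 → $4,324.40
  Jul: +$999.16 − $1,902.48 → $3,421.08
  Aug: +$999.16 → $4,420.24
  Sep: +$999.16 → $5,419.40
  Oct: +$999.16 − $8,744.64 → -$2,326.08
  Nov: +$999.16 → -$1,326.92
  Dec: +$999.16 → -$327.76
  Jan: +$999.16 − $671.40 → $0.00
Lowest trial balance = -$2,326.08 (Oct)
Initial deposit = cushion − low point = $1,998.32 − (-$2,326.08) = $4,324.40

$4,324.40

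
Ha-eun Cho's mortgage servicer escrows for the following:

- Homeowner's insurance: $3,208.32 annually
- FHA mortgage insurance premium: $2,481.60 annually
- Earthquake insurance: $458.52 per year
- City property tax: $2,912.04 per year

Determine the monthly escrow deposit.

Homeowner's insurance — $3,208.32
FHA mortgage insurance premium — $2,481.60
Earthquake insurance — $458.52
City property tax — $2,912.04
Total annual escrow = $3,208.32 + $2,481.60 + $458.52 + $2,912.04 = $9,060.48
Monthly escrow = $9,060.48 / 12 = $755.04

$755.04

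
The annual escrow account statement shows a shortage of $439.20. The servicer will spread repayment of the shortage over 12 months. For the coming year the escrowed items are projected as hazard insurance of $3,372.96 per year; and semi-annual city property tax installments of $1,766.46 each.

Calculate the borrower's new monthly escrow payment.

Hazard insurance — $3,372.96 annually
City property tax — $1,766.46 × 2 = $3,532.92 annually
Total per year = $3,372.96 + $3,532.92 = $6,905.88
Monthly = $6,905.88 ÷ 12 = $575.49
Monthly shortage recovery: $439.20 / 12 = $36.60
New monthly escrow = $575.49 + $36.60 = $612.09

$612.09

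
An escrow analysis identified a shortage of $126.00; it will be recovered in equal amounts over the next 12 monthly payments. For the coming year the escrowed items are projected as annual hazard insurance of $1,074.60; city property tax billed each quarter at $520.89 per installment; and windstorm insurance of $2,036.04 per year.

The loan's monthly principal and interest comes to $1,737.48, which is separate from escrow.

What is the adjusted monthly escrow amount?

Hazard insurance: $1,074.60 per year
City property tax: $520.89 × 4 = $2,083.56 per year
Windstorm insurance: $2,036.04 per year
Total per year = $1,074.60 + $2,083.56 + $2,036.04 = $5,194.20
Monthly escrow = $5,194.20 ÷ 12 = $432.85
Shortage per month = $126.00 ÷ 12 = $10.50
New monthly escrow = $432.85 + $10.50 = $443.35

$443.35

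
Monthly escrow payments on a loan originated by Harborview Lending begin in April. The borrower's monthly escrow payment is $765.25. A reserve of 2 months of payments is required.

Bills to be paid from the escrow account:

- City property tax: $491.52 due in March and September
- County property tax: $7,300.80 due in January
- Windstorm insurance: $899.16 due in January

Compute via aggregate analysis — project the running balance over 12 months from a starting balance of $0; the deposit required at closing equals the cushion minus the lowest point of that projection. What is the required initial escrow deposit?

$2,569.48

Cushion = 2 × $765.25 = $1,530.50
Trial balance (start $0, +$765.25 each month, − disbursements):
  Apr: +$765.25 → $765.25
  May: +$765.25 → $1,530.50
  Jun: +$765.25 → $2,295.75
  Jul: +$765.25 → $3,061.00
  Aug: +$765.25 → $3,826.25
  Sep: +$765.25 − $491.52 → $4,099.98
  Oct: +$765.25 → $4,865.23
  Nov: +$765.25 → $5,630.48
  Dec: +$765.25 → $6,395.73
  Jan: +$765.25 − $8,199.96 → -$1,038.98
  Feb: +$765.25 → -$273.73
  Mar: +$765.25 − $491.52 → $0.00
Lowest trial balance = -$1,038.98 (Jan)
Initial deposit = cushion − low point = $1,530.50 − (-$1,038.98) = $2,569.48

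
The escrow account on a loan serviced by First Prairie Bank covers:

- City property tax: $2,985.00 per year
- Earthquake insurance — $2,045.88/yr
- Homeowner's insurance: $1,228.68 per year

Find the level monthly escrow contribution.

City property tax — $2,985.00/yr
Earthquake insurance — $2,045.88/yr
Homeowner's insurance — $1,228.68/yr
Yearly total = $2,985.00 + $2,045.88 + $1,228.68 = $6,259.56
Per month = $6,259.56 / 12 = $521.63

$521.63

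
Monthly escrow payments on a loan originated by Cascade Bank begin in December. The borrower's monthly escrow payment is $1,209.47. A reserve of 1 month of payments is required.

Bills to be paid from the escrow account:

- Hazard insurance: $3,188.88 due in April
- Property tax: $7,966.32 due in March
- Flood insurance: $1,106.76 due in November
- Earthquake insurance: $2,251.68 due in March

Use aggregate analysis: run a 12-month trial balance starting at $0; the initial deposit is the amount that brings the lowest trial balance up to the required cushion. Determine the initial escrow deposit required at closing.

$8,569.00

Cushion = 1 × $1,209.47 = $1,209.47
Trial balance (start $0, +$1,209.47 each month, − disbursements):
  Dec: +$1,209.47 → $1,209.47
  Jan: +$1,209.47 → $2,418.94
  Feb: +$1,209.47 → $3,628.41
  Mar: +$1,209.47 − $10,218.00 → -$5,380.12
  Apr: +$1,209.47 − $3,188.88 → -$7,359.53
  May: +$1,209.47 → -$6,150.06
  Jun: +$1,209.47 → -$4,940.59
  Jul: +$1,209.47 → -$3,731.12
  Aug: +$1,209.47 → -$2,521.65
  Sep: +$1,209.47 → -$1,312.18
  Oct: +$1,209.47 → -$102.71
  Nov: +$1,209.47 − $1,106.76 → $0.00
Lowest trial balance = -$7,359.53 (Apr)
Initial deposit = cushion − low point = $1,209.47 − (-$7,359.53) = $8,569.00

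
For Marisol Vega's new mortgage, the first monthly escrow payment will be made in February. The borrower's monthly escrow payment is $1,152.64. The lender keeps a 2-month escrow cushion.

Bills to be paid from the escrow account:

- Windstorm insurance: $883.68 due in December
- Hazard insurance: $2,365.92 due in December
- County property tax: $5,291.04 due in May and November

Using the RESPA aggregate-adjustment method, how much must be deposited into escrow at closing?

$3,457.92

Cushion = 2 × $1,152.64 = $2,305.28
Trial balance (start $0, +$1,152.64 each month, − disbursements):
  Feb: +$1,152.64 → $1,152.64
  Mar: +$1,152.64 → $2,305.28
  Apr: +$1,152.64 → $3,457.92
  May: +$1,152.64 − $5,291.04 → -$680.48
  Jun: +$1,152.64 → $472.16
  Jul: +$1,152.64 → $1,624.80
  Aug: +$1,152.64 → $2,777.44
  Sep: +$1,152.64 → $3,930.08
  Oct: +$1,152.64 → $5,082.72
  Nov: +$1,152.64 − $5,291.04 → $944.32
  Dec: +$1,152.64 − $3,249.60 → -$1,152.64
  Jan: +$1,152.64 → $0.00
Lowest trial balance = -$1,152.64 (Dec)
Initial deposit = cushion − low point = $2,305.28 − (-$1,152.64) = $3,457.92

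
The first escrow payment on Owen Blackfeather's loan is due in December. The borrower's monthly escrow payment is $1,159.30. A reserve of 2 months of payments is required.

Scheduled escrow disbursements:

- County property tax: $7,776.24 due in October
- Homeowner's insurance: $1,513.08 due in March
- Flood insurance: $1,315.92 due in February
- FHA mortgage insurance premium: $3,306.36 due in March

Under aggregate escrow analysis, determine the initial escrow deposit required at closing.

Cushion = 2 × $1,159.30 = $2,318.60
Trial balance (start $0, +$1,159.30 each month, − disbursements):
  Dec: +$1,159.30 → $1,159.30
  Jan: +$1,159.30 → $2,318.60
  Feb: +$1,159.30 − $1,315.92 → $2,161.98
  Mar: +$1,159.30 − $4,819.44 → -$1,498.16
  Apr: +$1,159.30 → -$338.86
  May: +$1,159.30 → $820.44
  Jun: +$1,159.30 → $1,979.74
  Jul: +$1,159.30 → $3,139.04
  Aug: +$1,159.30 → $4,298.34
  Sep: +$1,159.30 → $5,457.64
  Oct: +$1,159.30 − $7,776.24 → -$1,159.30
  Nov: +$1,159.30 → $0.00
Lowest trial balance = -$1,498.16 (Mar)
Initial deposit = cushion − low point = $2,318.60 − (-$1,498.16) = $3,816.76

$3,816.76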